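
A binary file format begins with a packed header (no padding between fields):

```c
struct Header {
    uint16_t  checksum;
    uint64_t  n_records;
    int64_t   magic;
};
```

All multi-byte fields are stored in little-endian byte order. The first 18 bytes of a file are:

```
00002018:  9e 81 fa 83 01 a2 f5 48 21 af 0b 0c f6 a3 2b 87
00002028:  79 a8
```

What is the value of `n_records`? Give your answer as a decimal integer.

`n_records` follows `checksum` (2 bytes), so it starts at byte offset 2 and occupies 8 bytes.
Bytes at offsets 2..9: FA 83 01 A2 F5 48 21 AF.
In little-endian order the low byte comes first in memory.
Reassemble most-significant byte first: AF 21 48 F5 A2 01 83 FA → 0xAF2148F5A20183FA.
0xAF2148F5A20183FA = 12619447850691036154.

12619447850691036154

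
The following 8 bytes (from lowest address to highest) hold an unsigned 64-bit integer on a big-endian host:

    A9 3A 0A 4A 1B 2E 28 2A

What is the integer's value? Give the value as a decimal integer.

12194070254458906666

Big-endian: lowest address holds the most-significant byte.
The bytes are already most-significant first: 0xA93A0A4A1B2E282A.
0xA93A0A4A1B2E282A = 12194070254458906666.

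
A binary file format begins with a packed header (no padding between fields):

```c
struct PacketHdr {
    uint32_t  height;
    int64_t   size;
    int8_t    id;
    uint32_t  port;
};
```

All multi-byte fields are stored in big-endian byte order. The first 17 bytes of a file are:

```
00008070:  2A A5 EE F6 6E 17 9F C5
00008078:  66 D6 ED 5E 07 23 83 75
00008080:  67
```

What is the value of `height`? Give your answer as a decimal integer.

715517686

`height` is the first field, at byte offset 0, occupying 4 bytes.
Bytes at offsets 0..3: 2A A5 EE F6.
In big-endian order the high byte comes first in memory.
The bytes are already most-significant first: 0x2AA5EEF6.
0x2AA5EEF6 = 715517686.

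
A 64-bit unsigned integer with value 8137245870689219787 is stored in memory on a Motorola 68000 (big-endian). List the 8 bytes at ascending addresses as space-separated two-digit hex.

8137245870689219787 in hexadecimal, padded to 64 bits, is 0x70ED4E01A471F4CB.
Split into bytes (most-significant first): 70 ED 4E 01 A4 71 F4 CB.
Big-endian: lowest address holds the most-significant byte.
So the memory order matches the most-significant-first order: 70 ED 4E 01 A4 71 F4 CB.

70 ED 4E 01 A4 71 F4 CB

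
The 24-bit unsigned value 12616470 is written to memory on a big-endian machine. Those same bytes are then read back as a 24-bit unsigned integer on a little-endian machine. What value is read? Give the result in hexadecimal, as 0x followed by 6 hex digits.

12616470 in 24-bit hexadecimal is 0xC08316.
Stored big-endian, the bytes at ascending addresses are C0 83 16.
Read back as little-endian, the first byte is least significant, giving 0x1683C0.

0x1683C0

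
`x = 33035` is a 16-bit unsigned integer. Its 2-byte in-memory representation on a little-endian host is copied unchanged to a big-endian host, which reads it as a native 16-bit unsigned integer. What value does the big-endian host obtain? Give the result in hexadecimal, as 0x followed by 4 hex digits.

33035 in 16-bit hexadecimal is 0x810B.
Stored little-endian, the bytes at ascending addresses are 0B 81.
Read back as big-endian, the last byte is least significant, giving 0x0B81.

0x0B81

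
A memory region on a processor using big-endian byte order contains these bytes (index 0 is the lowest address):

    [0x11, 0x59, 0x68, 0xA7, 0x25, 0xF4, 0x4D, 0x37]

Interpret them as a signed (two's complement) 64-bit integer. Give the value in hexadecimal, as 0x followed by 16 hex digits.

Big-endian: lowest address holds the most-significant byte.
The bytes are already most-significant first: 0x115968A725F44D37.

0x115968A725F44D37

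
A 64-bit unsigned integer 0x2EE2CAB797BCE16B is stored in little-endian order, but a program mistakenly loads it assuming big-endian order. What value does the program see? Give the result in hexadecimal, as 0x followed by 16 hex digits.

0x6BE1BC97B7CAE22E

Stored little-endian, the bytes at ascending addresses are 6B E1 BC 97 B7 CA E2 2E.
Read back as big-endian, the last byte is least significant, giving 0x6BE1BC97B7CAE22E.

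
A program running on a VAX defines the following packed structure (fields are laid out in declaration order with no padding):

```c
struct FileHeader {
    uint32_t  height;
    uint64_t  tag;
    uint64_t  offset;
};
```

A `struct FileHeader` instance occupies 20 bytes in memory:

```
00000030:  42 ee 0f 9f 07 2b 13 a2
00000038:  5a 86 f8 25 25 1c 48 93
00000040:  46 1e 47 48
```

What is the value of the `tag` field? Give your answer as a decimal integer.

2736084497451920135

`tag` follows `height` (4 bytes), so it starts at byte offset 4 and occupies 8 bytes.
Bytes at offsets 4..11: 07 2B 13 A2 5A 86 F8 25.
Little-endian: lowest address holds the least-significant byte.
Reassemble most-significant byte first: 25 F8 86 5A A2 13 2B 07 → 0x25F8865AA2132B07.
0x25F8865AA2132B07 = 2736084497451920135.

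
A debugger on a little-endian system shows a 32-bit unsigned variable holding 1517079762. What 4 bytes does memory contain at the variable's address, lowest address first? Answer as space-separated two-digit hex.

D2 CC 6C 5A

1517079762 in hexadecimal, padded to 32 bits, is 0x5A6CCCD2.
Split into bytes (most-significant first): 5A 6C CC D2.
Little-endian stores the least-significant byte at the lowest address.
So at ascending addresses the bytes are D2 CC 6C 5A.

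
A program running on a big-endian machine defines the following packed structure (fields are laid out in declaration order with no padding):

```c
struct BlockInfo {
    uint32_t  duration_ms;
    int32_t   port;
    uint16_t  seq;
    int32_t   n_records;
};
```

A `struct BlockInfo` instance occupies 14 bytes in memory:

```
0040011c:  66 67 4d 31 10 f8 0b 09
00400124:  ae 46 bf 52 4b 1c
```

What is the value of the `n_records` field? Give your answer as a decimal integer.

-1085125860

`n_records` follows `duration_ms` (4 B), `port` (4 B), `seq` (2 B), so it starts at offset 4 + 4 + 2 = 10 and occupies 4 bytes.
Bytes at offsets 10..13: BF 52 4B 1C.
Big-endian: lowest address holds the most-significant byte.
The bytes are already most-significant first: 0xBF524B1C.
Top bit is set, so as a signed 32-bit value this is 0xBF524B1C − 2^32 = -1085125860.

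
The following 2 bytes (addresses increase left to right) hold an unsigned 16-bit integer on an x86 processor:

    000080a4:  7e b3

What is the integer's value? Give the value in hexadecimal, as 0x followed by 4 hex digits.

Little-endian stores the least-significant byte at the lowest address.
Reassemble most-significant byte first: B3 7E → 0xB37E.

0xB37E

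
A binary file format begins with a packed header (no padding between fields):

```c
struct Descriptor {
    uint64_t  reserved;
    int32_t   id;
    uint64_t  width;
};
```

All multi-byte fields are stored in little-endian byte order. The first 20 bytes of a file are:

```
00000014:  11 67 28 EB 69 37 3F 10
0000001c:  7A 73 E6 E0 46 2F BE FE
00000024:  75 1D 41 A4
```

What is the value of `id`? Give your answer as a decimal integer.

-521768070

`id` follows `reserved` (8 bytes), so it starts at byte offset 8 and occupies 4 bytes.
Bytes at offsets 8..11: 7A 73 E6 E0.
Little-endian stores the least-significant byte at the lowest address.
Reassemble most-significant byte first: E0 E6 73 7A → 0xE0E6737A.
Top bit is set, so as a signed 32-bit value this is 0xE0E6737A − 2^32 = -521768070.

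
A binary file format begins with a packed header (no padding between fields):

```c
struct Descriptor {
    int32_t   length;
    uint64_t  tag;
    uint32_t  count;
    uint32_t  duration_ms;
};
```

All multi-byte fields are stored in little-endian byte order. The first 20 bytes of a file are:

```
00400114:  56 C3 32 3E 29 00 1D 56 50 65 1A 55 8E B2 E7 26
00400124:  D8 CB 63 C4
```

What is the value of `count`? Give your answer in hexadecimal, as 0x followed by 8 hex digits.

0x26E7B28E

`count` follows `length` (4 B), `tag` (8 B), so it starts at offset 4 + 8 = 12 and occupies 4 bytes.
Bytes at offsets 12..15: 8E B2 E7 26.
Little-endian stores the least-significant byte at the lowest address.
Reassemble most-significant byte first: 26 E7 B2 8E → 0x26E7B28E.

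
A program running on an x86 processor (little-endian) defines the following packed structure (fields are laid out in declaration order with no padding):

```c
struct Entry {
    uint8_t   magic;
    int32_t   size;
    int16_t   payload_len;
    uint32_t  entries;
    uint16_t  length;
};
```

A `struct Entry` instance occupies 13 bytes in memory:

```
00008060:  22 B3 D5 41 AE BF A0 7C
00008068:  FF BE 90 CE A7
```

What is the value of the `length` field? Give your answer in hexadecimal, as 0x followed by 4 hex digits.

`length` follows `magic` (1 B), `size` (4 B), `payload_len` (2 B), `entries` (4 B), so it starts at offset 1 + 4 + 2 + 4 = 11 and occupies 2 bytes.
Bytes at offsets 11..12: CE A7.
Little-endian stores the least-significant byte at the lowest address.
Reassemble most-significant byte first: A7 CE → 0xA7CE.

0xA7CE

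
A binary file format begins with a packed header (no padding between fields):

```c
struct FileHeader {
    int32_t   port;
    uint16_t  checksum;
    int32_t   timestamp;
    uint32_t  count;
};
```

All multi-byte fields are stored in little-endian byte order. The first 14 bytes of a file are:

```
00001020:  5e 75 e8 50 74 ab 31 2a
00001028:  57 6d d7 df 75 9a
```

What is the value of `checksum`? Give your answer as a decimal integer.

43892

`checksum` follows `port` (4 bytes), so it starts at byte offset 4 and occupies 2 bytes.
Bytes at offsets 4..5: 74 AB.
Little-endian: lowest address holds the least-significant byte.
Reassemble most-significant byte first: AB 74 → 0xAB74.
0xAB74 = 43892.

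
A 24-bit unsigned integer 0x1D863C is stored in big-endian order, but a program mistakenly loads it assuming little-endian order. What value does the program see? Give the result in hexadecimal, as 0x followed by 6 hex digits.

Stored big-endian, the bytes at ascending addresses are 1D 86 3C.
Read back as little-endian, the first byte is least significant, giving 0x3C861D.

0x3C861D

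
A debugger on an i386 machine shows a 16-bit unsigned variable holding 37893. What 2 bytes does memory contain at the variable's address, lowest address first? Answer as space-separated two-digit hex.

37893 in hexadecimal, padded to 16 bits, is 0x9405.
Split into bytes (most-significant first): 94 05.
Little-endian: lowest address holds the least-significant byte.
So at ascending addresses the bytes are 05 94.

05 94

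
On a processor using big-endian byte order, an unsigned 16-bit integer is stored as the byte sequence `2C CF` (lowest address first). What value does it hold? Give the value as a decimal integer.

In big-endian order the high byte comes first in memory.
The bytes are already most-significant first: 0x2CCF.
0x2CCF = 11471.

11471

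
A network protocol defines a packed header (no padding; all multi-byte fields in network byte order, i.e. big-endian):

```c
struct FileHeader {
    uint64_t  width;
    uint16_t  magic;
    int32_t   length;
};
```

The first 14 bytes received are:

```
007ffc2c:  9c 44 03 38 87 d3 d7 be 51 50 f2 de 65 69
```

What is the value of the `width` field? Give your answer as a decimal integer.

11260128509664942014

`width` is the first field, at byte offset 0, occupying 8 bytes.
Bytes at offsets 0..7: 9C 44 03 38 87 D3 D7 BE.
In big-endian order the high byte comes first in memory.
The bytes are already most-significant first: 0x9C44033887D3D7BE.
0x9C44033887D3D7BE = 11260128509664942014.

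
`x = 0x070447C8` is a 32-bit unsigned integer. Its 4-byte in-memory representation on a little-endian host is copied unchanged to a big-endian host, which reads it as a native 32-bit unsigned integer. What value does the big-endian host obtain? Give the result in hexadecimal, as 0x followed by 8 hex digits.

0xC8470407

Stored little-endian, the bytes at ascending addresses are C8 47 04 07.
Read back as big-endian, the last byte is least significant, giving 0xC8470407.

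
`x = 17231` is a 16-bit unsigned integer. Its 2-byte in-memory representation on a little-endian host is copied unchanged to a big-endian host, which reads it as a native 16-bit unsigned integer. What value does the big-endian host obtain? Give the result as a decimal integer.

20291

17231 in 16-bit hexadecimal is 0x434F.
Stored little-endian, the bytes at ascending addresses are 4F 43.
Read back as big-endian, the last byte is least significant, giving 0x4F43.
0x4F43 = 20291.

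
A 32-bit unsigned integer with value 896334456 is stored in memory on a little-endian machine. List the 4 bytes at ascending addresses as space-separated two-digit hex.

896334456 in hexadecimal, padded to 32 bits, is 0x356CFA78.
Split into bytes (most-significant first): 35 6C FA 78.
Little-endian stores the least-significant byte at the lowest address.
So at ascending addresses the bytes are 78 FA 6C 35.

78 FA 6C 35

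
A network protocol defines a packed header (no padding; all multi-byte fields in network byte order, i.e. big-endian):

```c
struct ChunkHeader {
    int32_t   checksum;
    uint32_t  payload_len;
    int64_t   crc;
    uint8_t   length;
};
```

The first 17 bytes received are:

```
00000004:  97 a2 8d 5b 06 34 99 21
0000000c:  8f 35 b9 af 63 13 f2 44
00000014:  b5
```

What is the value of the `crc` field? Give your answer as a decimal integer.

`crc` follows `checksum` (4 B), `payload_len` (4 B), so it starts at offset 4 + 4 = 8 and occupies 8 bytes.
Bytes at offsets 8..15: 8F 35 B9 AF 63 13 F2 44.
Big-endian stores the most-significant byte at the lowest address.
The bytes are already most-significant first: 0x8F35B9AF6313F244.
Top bit is set, so as a signed 64-bit value this is 0x8F35B9AF6313F244 − 2^64 = -8127385789587525052.

-8127385789587525052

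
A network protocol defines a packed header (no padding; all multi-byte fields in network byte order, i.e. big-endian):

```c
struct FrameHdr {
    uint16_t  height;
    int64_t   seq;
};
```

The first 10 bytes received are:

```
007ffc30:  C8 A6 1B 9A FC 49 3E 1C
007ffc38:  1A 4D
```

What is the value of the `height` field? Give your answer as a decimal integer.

`height` is the first field, at byte offset 0, occupying 2 bytes.
Bytes at offsets 0..1: C8 A6.
Big-endian stores the most-significant byte at the lowest address.
The bytes are already most-significant first: 0xC8A6.
0xC8A6 = 51366.

51366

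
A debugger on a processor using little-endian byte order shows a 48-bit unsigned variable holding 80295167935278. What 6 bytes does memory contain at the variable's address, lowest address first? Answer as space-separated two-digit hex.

2E 43 F6 2C 07 49

80295167935278 in hexadecimal, padded to 48 bits, is 0x49072CF6432E.
Split into bytes (most-significant first): 49 07 2C F6 43 2E.
Little-endian: lowest address holds the least-significant byte.
So at ascending addresses the bytes are 2E 43 F6 2C 07 49.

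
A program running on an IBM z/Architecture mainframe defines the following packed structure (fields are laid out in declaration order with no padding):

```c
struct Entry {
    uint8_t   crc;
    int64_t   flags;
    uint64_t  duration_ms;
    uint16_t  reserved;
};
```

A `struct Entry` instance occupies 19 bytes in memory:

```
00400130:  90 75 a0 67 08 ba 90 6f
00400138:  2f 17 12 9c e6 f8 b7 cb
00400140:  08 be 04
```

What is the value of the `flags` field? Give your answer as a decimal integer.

8475887785898700591

`flags` follows `crc` (1 byte), so it starts at byte offset 1 and occupies 8 bytes.
Bytes at offsets 1..8: 75 A0 67 08 BA 90 6F 2F.
Big-endian: lowest address holds the most-significant byte.
The bytes are already most-significant first: 0x75A06708BA906F2F.
0x75A06708BA906F2F = 8475887785898700591.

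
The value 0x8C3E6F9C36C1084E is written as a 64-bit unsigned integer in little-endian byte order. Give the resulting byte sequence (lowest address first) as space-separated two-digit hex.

4E 08 C1 36 9C 6F 3E 8C

Split into bytes (most-significant first): 8C 3E 6F 9C 36 C1 08 4E.
In little-endian order the low byte comes first in memory.
So at ascending addresses the bytes are 4E 08 C1 36 9C 6F 3E 8C.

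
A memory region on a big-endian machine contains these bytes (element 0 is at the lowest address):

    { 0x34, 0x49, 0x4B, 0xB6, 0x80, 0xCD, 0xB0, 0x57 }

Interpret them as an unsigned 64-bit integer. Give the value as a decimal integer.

Big-endian stores the most-significant byte at the lowest address.
The bytes are already most-significant first: 0x34494BB680CDB057.
0x34494BB680CDB057 = 3767625810489225303.

3767625810489225303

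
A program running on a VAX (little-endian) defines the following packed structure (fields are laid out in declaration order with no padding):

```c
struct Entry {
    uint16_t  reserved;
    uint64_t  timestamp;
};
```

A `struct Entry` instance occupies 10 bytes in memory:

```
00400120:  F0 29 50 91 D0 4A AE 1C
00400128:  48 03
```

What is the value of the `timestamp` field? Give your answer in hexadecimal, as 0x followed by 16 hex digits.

`timestamp` follows `reserved` (2 bytes), so it starts at byte offset 2 and occupies 8 bytes.
Bytes at offsets 2..9: 50 91 D0 4A AE 1C 48 03.
In little-endian order the low byte comes first in memory.
Reassemble most-significant byte first: 03 48 1C AE 4A D0 91 50 → 0x03481CAE4AD09150.

0x03481CAE4AD09150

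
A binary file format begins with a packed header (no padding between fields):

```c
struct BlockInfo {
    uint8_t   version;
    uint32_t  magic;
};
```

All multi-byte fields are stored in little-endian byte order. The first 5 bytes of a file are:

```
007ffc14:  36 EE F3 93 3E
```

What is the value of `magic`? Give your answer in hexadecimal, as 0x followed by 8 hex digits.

`magic` follows `version` (1 byte), so it starts at byte offset 1 and occupies 4 bytes.
Bytes at offsets 1..4: EE F3 93 3E.
Little-endian stores the least-significant byte at the lowest address.
Reassemble most-significant byte first: 3E 93 F3 EE → 0x3E93F3EE.

0x3E93F3EE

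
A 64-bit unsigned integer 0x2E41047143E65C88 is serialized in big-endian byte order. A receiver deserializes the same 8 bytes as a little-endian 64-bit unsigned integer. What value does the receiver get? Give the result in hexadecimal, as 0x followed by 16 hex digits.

0x885CE6437104412E

Stored big-endian, the bytes at ascending addresses are 2E 41 04 71 43 E6 5C 88.
Read back as little-endian, the first byte is least significant, giving 0x885CE6437104412E.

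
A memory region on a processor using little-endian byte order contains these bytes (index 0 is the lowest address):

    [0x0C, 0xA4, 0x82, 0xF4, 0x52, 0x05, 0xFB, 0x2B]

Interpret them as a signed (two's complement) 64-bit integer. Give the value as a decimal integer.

Little-endian: lowest address holds the least-significant byte.
Reassemble most-significant byte first: 2B FB 05 52 F4 82 A4 0C → 0x2BFB0552F482A40C.
0x2BFB0552F482A40C = 3169132616632935436.

3169132616632935436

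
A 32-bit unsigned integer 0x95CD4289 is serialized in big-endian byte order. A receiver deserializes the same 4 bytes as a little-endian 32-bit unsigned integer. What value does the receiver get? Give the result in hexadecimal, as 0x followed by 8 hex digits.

0x8942CD95

Stored big-endian, the bytes at ascending addresses are 95 CD 42 89.
Read back as little-endian, the first byte is least significant, giving 0x8942CD95.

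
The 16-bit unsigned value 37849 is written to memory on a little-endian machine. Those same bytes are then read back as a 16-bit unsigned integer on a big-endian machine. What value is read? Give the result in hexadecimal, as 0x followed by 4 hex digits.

0xD993

37849 in 16-bit hexadecimal is 0x93D9.
Stored little-endian, the bytes at ascending addresses are D9 93.
Read back as big-endian, the last byte is least significant, giving 0xD993.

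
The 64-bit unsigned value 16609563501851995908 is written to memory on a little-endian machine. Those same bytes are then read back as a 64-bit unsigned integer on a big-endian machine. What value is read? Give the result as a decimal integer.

319525715483984358

16609563501851995908 in 64-bit hexadecimal is 0xE6810600F22E6F04.
Stored little-endian, the bytes at ascending addresses are 04 6F 2E F2 00 06 81 E6.
Read back as big-endian, the last byte is least significant, giving 0x046F2EF2000681E6.
0x046F2EF2000681E6 = 319525715483984358.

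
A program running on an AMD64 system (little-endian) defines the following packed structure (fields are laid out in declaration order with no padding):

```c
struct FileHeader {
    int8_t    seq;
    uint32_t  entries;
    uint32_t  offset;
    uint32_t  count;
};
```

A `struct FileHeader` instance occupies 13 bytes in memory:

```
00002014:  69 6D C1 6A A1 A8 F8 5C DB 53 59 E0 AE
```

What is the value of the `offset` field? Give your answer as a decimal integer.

`offset` follows `seq` (1 B), `entries` (4 B), so it starts at offset 1 + 4 = 5 and occupies 4 bytes.
Bytes at offsets 5..8: A8 F8 5C DB.
Little-endian stores the least-significant byte at the lowest address.
Reassemble most-significant byte first: DB 5C F8 A8 → 0xDB5CF8A8.
0xDB5CF8A8 = 3680303272.

3680303272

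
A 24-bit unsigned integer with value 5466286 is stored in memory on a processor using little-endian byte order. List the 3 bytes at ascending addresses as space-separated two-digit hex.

AE 68 53

5466286 in hexadecimal, padded to 24 bits, is 0x5368AE.
Split into bytes (most-significant first): 53 68 AE.
Little-endian stores the least-significant byte at the lowest address.
So at ascending addresses the bytes are AE 68 53.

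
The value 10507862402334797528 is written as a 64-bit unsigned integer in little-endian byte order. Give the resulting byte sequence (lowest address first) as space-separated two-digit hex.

10507862402334797528 in hexadecimal, padded to 64 bits, is 0x91D36D2E8FD92ED8.
Split into bytes (most-significant first): 91 D3 6D 2E 8F D9 2E D8.
In little-endian order the low byte comes first in memory.
So at ascending addresses the bytes are D8 2E D9 8F 2E 6D D3 91.

D8 2E D9 8F 2E 6D D3 91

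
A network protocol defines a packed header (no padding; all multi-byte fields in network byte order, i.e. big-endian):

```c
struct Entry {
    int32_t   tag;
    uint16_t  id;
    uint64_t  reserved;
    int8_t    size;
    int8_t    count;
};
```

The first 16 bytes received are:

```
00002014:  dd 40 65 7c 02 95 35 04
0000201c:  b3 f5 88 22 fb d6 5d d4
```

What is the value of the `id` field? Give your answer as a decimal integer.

661

`id` follows `tag` (4 bytes), so it starts at byte offset 4 and occupies 2 bytes.
Bytes at offsets 4..5: 02 95.
Big-endian stores the most-significant byte at the lowest address.
The bytes are already most-significant first: 0x0295.
0x0295 = 661.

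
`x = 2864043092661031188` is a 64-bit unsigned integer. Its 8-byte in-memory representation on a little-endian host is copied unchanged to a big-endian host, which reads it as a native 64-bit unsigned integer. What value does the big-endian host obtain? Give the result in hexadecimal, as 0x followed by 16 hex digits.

2864043092661031188 in 64-bit hexadecimal is 0x27BF2004B778D114.
Stored little-endian, the bytes at ascending addresses are 14 D1 78 B7 04 20 BF 27.
Read back as big-endian, the last byte is least significant, giving 0x14D178B70420BF27.

0x14D178B70420BF27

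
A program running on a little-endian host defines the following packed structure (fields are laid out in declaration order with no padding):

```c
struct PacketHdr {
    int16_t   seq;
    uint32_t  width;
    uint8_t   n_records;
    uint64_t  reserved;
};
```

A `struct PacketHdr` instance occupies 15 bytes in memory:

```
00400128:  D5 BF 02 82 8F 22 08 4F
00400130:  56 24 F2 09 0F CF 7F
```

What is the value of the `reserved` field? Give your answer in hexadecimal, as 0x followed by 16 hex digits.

0x7FCF0F09F224564F

`reserved` follows `seq` (2 B), `width` (4 B), `n_records` (1 B), so it starts at offset 2 + 4 + 1 = 7 and occupies 8 bytes.
Bytes at offsets 7..14: 4F 56 24 F2 09 0F CF 7F.
Little-endian stores the least-significant byte at the lowest address.
Reassemble most-significant byte first: 7F CF 0F 09 F2 24 56 4F → 0x7FCF0F09F224564F.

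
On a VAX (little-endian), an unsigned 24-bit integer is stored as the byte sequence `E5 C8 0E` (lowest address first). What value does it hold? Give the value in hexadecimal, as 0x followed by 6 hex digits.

Little-endian: lowest address holds the least-significant byte.
Reassemble most-significant byte first: 0E C8 E5 → 0x0EC8E5.

0x0EC8E5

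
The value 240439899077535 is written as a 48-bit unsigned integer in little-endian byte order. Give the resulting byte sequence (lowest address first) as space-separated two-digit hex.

9F 3B C6 C6 AD DA

240439899077535 in hexadecimal, padded to 48 bits, is 0xDAADC6C63B9F.
Split into bytes (most-significant first): DA AD C6 C6 3B 9F.
Little-endian stores the least-significant byte at the lowest address.
So at ascending addresses the bytes are 9F 3B C6 C6 AD DA.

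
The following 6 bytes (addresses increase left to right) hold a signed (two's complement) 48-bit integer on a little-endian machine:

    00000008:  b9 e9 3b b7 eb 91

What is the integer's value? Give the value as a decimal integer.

-121033399211591

Little-endian stores the least-significant byte at the lowest address.
Reassemble most-significant byte first: 91 EB B7 3B E9 B9 → 0x91EBB73BE9B9.
Top bit is set, so as a signed 48-bit value this is 0x91EBB73BE9B9 − 2^48 = -121033399211591.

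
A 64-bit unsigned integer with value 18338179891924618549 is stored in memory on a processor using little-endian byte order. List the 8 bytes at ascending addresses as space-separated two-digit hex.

35 CD 60 AD 73 4D 7E FE

18338179891924618549 in hexadecimal, padded to 64 bits, is 0xFE7E4D73AD60CD35.
Split into bytes (most-significant first): FE 7E 4D 73 AD 60 CD 35.
In little-endian order the low byte comes first in memory.
So at ascending addresses the bytes are 35 CD 60 AD 73 4D 7E FE.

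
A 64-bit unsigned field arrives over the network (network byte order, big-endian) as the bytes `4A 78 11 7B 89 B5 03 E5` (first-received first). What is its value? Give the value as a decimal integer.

In big-endian order the high byte comes first in memory.
The bytes are already most-significant first: 0x4A78117B89B503E5.
0x4A78117B89B503E5 = 5366058178300937189.

5366058178300937189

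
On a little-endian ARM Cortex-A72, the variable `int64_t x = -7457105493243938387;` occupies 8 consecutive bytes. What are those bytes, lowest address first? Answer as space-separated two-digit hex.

AD B9 94 36 10 0A 83 98

Two's complement of -7457105493243938387 in 64 bits: 7457105493243938387 = 0x677CF5EFC96B4653; invert → 0x98830A103694B9AC; add 1 → 0x98830A103694B9AD.
Split into bytes (most-significant first): 98 83 0A 10 36 94 B9 AD.
In little-endian order the low byte comes first in memory.
So at ascending addresses the bytes are AD B9 94 36 10 0A 83 98.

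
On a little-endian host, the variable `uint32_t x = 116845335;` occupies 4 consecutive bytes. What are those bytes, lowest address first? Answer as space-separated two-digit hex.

116845335 in hexadecimal, padded to 32 bits, is 0x06F6EB17.
Split into bytes (most-significant first): 06 F6 EB 17.
Little-endian stores the least-significant byte at the lowest address.
So at ascending addresses the bytes are 17 EB F6 06.

17 EB F6 06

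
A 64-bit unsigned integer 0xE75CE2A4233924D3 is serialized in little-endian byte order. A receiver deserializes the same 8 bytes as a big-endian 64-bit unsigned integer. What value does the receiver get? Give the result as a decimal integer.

15214348266417315047

Stored little-endian, the bytes at ascending addresses are D3 24 39 23 A4 E2 5C E7.
Read back as big-endian, the last byte is least significant, giving 0xD3243923A4E25CE7.
0xD3243923A4E25CE7 = 15214348266417315047.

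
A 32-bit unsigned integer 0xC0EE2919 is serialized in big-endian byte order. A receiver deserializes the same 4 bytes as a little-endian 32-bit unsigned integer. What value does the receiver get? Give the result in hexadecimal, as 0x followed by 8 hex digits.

Stored big-endian, the bytes at ascending addresses are C0 EE 29 19.
Read back as little-endian, the first byte is least significant, giving 0x1929EEC0.

0x1929EEC0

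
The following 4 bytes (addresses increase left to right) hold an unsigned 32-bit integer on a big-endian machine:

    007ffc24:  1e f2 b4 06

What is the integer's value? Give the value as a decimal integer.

Big-endian stores the most-significant byte at the lowest address.
The bytes are already most-significant first: 0x1EF2B406.
0x1EF2B406 = 519222278.

519222278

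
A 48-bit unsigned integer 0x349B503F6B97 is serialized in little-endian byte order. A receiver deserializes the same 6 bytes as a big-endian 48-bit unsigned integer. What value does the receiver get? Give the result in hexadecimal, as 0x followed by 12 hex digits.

0x976B3F509B34

Stored little-endian, the bytes at ascending addresses are 97 6B 3F 50 9B 34.
Read back as big-endian, the last byte is least significant, giving 0x976B3F509B34.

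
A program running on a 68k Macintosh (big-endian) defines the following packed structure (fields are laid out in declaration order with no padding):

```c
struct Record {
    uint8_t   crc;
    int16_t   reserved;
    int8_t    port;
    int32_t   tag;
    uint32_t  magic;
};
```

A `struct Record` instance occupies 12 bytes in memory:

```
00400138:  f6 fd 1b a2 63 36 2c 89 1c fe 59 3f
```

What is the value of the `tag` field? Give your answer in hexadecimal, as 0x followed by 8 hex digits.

`tag` follows `crc` (1 B), `reserved` (2 B), `port` (1 B), so it starts at offset 1 + 2 + 1 = 4 and occupies 4 bytes.
Bytes at offsets 4..7: 63 36 2C 89.
Big-endian stores the most-significant byte at the lowest address.
The bytes are already most-significant first: 0x63362C89.

0x63362C89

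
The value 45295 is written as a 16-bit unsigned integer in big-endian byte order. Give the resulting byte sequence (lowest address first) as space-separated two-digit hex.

45295 in hexadecimal, padded to 16 bits, is 0xB0EF.
Split into bytes (most-significant first): B0 EF.
Big-endian stores the most-significant byte at the lowest address.
So the memory order matches the most-significant-first order: B0 EF.

B0 EF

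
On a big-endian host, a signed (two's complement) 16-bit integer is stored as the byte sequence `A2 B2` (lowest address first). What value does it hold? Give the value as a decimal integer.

-23886

Big-endian: lowest address holds the most-significant byte.
The bytes are already most-significant first: 0xA2B2.
Top bit is set, so as a signed 16-bit value this is 0xA2B2 − 2^16 = -23886.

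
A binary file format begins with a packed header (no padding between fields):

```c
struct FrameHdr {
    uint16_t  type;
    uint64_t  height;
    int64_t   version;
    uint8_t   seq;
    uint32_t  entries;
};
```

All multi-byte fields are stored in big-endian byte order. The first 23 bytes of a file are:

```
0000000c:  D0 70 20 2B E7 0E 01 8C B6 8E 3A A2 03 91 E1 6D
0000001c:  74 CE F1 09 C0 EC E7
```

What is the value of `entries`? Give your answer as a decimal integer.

163638503

`entries` follows `type` (2 B), `height` (8 B), `version` (8 B), `seq` (1 B), so it starts at offset 2 + 8 + 8 + 1 = 19 and occupies 4 bytes.
Bytes at offsets 19..22: 09 C0 EC E7.
Big-endian stores the most-significant byte at the lowest address.
The bytes are already most-significant first: 0x09C0ECE7.
0x09C0ECE7 = 163638503.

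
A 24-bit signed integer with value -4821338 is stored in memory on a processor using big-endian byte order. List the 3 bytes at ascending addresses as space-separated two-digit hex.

Two's complement of -4821338 in 24 bits: 4821338 = 0x49915A; invert → 0xB66EA5; add 1 → 0xB66EA6.
Split into bytes (most-significant first): B6 6E A6.
In big-endian order the high byte comes first in memory.
So the memory order matches the most-significant-first order: B6 6E A6.

B6 6E A6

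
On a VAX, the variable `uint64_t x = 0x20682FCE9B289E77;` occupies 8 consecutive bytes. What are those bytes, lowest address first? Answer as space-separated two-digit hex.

77 9E 28 9B CE 2F 68 20

Split into bytes (most-significant first): 20 68 2F CE 9B 28 9E 77.
Little-endian stores the least-significant byte at the lowest address.
So at ascending addresses the bytes are 77 9E 28 9B CE 2F 68 20.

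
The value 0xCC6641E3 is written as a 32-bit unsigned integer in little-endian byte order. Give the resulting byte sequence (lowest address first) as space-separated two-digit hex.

Split into bytes (most-significant first): CC 66 41 E3.
Little-endian: lowest address holds the least-significant byte.
So at ascending addresses the bytes are E3 41 66 CC.

E3 41 66 CC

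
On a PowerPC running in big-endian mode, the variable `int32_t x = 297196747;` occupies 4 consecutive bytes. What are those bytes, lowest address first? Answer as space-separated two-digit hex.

11 B6 DC CB

297196747 in hexadecimal, padded to 32 bits, is 0x11B6DCCB.
Split into bytes (most-significant first): 11 B6 DC CB.
Big-endian: lowest address holds the most-significant byte.
So the memory order matches the most-significant-first order: 11 B6 DC CB.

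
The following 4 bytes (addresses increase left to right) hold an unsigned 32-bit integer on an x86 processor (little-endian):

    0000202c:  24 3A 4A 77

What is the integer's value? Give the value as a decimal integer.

In little-endian order the low byte comes first in memory.
Reassemble most-significant byte first: 77 4A 3A 24 → 0x774A3A24.
0x774A3A24 = 2001353252.

2001353252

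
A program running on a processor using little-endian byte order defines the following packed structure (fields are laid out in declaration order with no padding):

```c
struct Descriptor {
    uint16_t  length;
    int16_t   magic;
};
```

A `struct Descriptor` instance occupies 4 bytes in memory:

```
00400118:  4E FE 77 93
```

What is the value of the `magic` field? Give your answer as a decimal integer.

-27785

`magic` follows `length` (2 bytes), so it starts at byte offset 2 and occupies 2 bytes.
Bytes at offsets 2..3: 77 93.
Little-endian stores the least-significant byte at the lowest address.
Reassemble most-significant byte first: 93 77 → 0x9377.
Top bit is set, so as a signed 16-bit value this is 0x9377 − 2^16 = -27785.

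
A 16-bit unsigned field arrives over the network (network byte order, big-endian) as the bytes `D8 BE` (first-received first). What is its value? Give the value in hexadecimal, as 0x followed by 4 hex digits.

0xD8BE

Big-endian stores the most-significant byte at the lowest address.
The bytes are already most-significant first: 0xD8BE.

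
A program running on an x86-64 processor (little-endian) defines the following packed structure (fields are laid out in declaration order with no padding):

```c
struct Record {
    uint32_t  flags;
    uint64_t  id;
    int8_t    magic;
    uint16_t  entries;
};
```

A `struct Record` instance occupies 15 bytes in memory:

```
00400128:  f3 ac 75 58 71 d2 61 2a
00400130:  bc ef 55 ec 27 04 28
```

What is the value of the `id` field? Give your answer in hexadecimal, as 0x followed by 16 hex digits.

0xEC55EFBC2A61D271

`id` follows `flags` (4 bytes), so it starts at byte offset 4 and occupies 8 bytes.
Bytes at offsets 4..11: 71 D2 61 2A BC EF 55 EC.
Little-endian: lowest address holds the least-significant byte.
Reassemble most-significant byte first: EC 55 EF BC 2A 61 D2 71 → 0xEC55EFBC2A61D271.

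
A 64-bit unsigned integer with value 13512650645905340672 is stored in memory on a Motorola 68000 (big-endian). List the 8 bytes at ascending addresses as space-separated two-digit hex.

BB 86 94 2B 5B 23 F9 00

13512650645905340672 in hexadecimal, padded to 64 bits, is 0xBB86942B5B23F900.
Split into bytes (most-significant first): BB 86 94 2B 5B 23 F9 00.
Big-endian stores the most-significant byte at the lowest address.
So the memory order matches the most-significant-first order: BB 86 94 2B 5B 23 F9 00.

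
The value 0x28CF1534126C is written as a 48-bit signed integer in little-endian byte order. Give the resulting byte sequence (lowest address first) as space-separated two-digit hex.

6C 12 34 15 CF 28

Split into bytes (most-significant first): 28 CF 15 34 12 6C.
Little-endian stores the least-significant byte at the lowest address.
So at ascending addresses the bytes are 6C 12 34 15 CF 28.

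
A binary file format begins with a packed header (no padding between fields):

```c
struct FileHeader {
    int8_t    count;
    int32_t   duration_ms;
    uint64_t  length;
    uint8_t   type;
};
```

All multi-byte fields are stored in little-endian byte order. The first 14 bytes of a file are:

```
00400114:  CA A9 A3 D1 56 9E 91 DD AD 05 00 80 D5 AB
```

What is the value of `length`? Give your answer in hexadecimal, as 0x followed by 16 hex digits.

`length` follows `count` (1 B), `duration_ms` (4 B), so it starts at offset 1 + 4 = 5 and occupies 8 bytes.
Bytes at offsets 5..12: 9E 91 DD AD 05 00 80 D5.
Little-endian: lowest address holds the least-significant byte.
Reassemble most-significant byte first: D5 80 00 05 AD DD 91 9E → 0xD5800005ADDD919E.

0xD5800005ADDD919E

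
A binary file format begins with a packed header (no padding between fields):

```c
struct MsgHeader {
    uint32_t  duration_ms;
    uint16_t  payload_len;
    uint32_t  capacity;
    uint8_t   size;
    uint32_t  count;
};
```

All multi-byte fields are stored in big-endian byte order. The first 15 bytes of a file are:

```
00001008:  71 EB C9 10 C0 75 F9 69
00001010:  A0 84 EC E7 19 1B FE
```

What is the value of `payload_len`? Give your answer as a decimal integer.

49269

`payload_len` follows `duration_ms` (4 bytes), so it starts at byte offset 4 and occupies 2 bytes.
Bytes at offsets 4..5: C0 75.
In big-endian order the high byte comes first in memory.
The bytes are already most-significant first: 0xC075.
0xC075 = 49269.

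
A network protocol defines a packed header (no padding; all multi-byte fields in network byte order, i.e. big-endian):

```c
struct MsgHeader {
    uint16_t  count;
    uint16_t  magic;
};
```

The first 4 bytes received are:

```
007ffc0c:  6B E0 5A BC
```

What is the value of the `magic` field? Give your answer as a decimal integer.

23228

`magic` follows `count` (2 bytes), so it starts at byte offset 2 and occupies 2 bytes.
Bytes at offsets 2..3: 5A BC.
Big-endian: lowest address holds the most-significant byte.
The bytes are already most-significant first: 0x5ABC.
0x5ABC = 23228.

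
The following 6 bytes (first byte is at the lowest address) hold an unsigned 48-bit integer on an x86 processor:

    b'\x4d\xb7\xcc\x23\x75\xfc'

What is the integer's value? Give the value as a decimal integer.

277580041992013

Little-endian: lowest address holds the least-significant byte.
Reassemble most-significant byte first: FC 75 23 CC B7 4D → 0xFC7523CCB74D.
0xFC7523CCB74D = 277580041992013.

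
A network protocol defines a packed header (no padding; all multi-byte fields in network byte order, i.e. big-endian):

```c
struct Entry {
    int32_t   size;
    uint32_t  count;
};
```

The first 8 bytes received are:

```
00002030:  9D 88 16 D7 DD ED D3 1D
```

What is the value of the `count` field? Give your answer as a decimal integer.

`count` follows `size` (4 bytes), so it starts at byte offset 4 and occupies 4 bytes.
Bytes at offsets 4..7: DD ED D3 1D.
Big-endian: lowest address holds the most-significant byte.
The bytes are already most-significant first: 0xDDEDD31D.
0xDDEDD31D = 3723350813.

3723350813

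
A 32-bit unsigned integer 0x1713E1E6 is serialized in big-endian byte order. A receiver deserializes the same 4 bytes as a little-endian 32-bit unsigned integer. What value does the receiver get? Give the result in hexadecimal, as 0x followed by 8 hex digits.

Stored big-endian, the bytes at ascending addresses are 17 13 E1 E6.
Read back as little-endian, the first byte is least significant, giving 0xE6E11317.

0xE6E11317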